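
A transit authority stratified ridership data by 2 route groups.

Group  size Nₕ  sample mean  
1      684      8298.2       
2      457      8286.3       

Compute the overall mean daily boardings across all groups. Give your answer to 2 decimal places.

N = 684 + 457 = 1141.
Overall mean = Σ (Nₕ/N)·x̄ₕ — weight by population share, not a simple average.
Σ Nₕx̄ₕ = 684·8298.2 + 457·8286.3 = 5675968.8 + 3786839.1 = 9462807.9.
Divide by N: 9462807.9 / 1141 = 8293.4337... → 8293.43.

8293.43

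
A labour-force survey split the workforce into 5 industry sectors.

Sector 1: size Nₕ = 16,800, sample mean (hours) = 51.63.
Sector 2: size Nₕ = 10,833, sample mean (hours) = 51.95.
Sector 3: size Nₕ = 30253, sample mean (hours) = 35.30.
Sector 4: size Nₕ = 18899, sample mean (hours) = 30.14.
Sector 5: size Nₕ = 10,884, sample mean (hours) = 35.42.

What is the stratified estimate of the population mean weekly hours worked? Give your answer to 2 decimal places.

39.39

N = 87669; weights Wₕ = Nₕ/N = (0.1916, 0.1236, 0.3451, 0.2156, 0.1241).
x̄_st = Σ Wₕ·x̄ₕ = 0.1916·51.63 + 0.1236·51.95 + 0.3451·35.30 + 0.2156·30.14 + 0.1241·35.42 ≈ 39.3893...
→ 39.39.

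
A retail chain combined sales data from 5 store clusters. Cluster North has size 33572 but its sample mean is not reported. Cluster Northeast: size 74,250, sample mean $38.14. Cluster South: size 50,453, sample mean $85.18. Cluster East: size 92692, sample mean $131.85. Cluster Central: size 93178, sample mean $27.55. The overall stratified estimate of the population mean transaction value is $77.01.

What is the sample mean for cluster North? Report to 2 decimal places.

136.56

N = 33572 + 74250 + 50453 + 92692 + 93178 = 344145.
Overall total = μ·N = 77.01·344145 = 26502606.45.
Subtract the known strata: 74250·38.14 + 50453·85.18 + 92692·131.85 + 93178·27.55 = 21917975.64.
Remaining total for cluster North: 26502606.45 − 21917975.64 = 4584630.81.
Divide by its size: 4584630.81 / 33572 = 136.5611... → 136.56.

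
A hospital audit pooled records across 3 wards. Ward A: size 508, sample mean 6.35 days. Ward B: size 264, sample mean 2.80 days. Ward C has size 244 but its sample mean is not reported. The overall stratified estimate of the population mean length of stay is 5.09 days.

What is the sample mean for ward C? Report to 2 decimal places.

Σ Nₕx̄ₕ = N·μ, so 244·x̄_C = 1016·5.09 − (508·6.35 + 264·2.80).
= 5171.44 − 3965 = 1206.44.
x̄_C = 1206.44 / 244 = 4.9444... → 4.94.

4.94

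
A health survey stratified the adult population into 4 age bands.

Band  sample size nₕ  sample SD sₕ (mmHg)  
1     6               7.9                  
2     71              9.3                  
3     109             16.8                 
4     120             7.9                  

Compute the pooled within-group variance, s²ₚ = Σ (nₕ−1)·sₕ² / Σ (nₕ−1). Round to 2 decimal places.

Degrees of freedom: 5 + 70 + 108 + 119 = 302.
Σ(nₕ−1)sₕ² = 5·62.41 + 70·86.49 + 108·282.24 + 119·62.41 = 44275.06.
s²ₚ = 44275.06 / 302 = 146.6062... → 146.61.

146.61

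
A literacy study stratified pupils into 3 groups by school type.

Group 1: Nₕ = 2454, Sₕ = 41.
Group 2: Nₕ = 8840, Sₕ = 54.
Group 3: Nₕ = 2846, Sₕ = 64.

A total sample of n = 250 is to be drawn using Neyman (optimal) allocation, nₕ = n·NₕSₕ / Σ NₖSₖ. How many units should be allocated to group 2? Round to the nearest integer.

1: NₕSₕ = 2454·41 = 100614
2: NₕSₕ = 8840·54 = 477360
3: NₕSₕ = 2846·64 = 182144
Σ NₕSₕ = 760118.
n_2 = 250·477360/760118 = 157.002... → 157.

157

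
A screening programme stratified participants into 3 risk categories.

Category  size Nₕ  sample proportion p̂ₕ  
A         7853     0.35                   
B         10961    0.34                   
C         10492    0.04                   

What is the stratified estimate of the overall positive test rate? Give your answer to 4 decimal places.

N = 7853 + 10961 + 10492 = 29306.
Overall proportion = Σ (Nₕ/N)·p̂ₕ.
Σ Nₕp̂ₕ = 2748.55 + 3726.74 + 419.68 = 6894.97.
6894.97 / 29306 = 0.235275... → 0.2353.

0.2353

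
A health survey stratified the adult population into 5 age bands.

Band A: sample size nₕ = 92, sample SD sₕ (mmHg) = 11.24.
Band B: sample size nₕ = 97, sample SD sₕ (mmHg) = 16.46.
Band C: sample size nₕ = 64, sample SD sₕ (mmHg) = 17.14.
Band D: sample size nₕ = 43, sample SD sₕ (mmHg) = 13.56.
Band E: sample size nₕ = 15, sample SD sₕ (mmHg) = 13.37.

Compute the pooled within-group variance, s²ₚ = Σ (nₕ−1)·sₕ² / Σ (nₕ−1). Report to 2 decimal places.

Degrees of freedom: 91 + 96 + 63 + 42 + 14 = 306.
Σ(nₕ−1)sₕ² = 91·126.3376 + 96·270.9316 + 63·293.7796 + 42·183.8736 + 14·178.7569 = 66239.5578.
s²ₚ = 66239.5578 / 306 = 216.4691... → 216.47.

216.47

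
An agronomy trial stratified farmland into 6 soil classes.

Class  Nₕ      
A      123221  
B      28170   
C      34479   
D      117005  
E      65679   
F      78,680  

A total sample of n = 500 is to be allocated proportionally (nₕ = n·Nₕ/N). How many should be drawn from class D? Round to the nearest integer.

N = 123221 + 28170 + 34479 + 117005 + 65679 + 78680 = 447234.
n_D = 500·117005/447234 = 130.810... → 131.

131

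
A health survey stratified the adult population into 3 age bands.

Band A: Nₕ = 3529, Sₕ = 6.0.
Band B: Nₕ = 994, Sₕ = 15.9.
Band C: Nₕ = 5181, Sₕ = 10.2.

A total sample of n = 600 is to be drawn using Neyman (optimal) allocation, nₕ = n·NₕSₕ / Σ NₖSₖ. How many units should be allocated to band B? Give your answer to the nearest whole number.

Σ NₕSₕ = 3529·6.0 + 994·15.9 + 5181·10.2 = 89824.8.
Share for B: 15804.6/89824.8 = 0.17595.
n_B = 600 × 0.17595 = 105.570... → 106.

106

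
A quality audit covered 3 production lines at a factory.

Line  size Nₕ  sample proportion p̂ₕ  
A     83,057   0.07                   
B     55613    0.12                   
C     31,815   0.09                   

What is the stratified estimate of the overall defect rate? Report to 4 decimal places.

N = 83057 + 55613 + 31815 = 170485.
Overall proportion = Σ (Nₕ/N)·p̂ₕ.
Σ Nₕp̂ₕ = 5813.99 + 6673.56 + 2863.35 = 15350.9.
15350.9 / 170485 = 0.090043... → 0.0900.

0.0900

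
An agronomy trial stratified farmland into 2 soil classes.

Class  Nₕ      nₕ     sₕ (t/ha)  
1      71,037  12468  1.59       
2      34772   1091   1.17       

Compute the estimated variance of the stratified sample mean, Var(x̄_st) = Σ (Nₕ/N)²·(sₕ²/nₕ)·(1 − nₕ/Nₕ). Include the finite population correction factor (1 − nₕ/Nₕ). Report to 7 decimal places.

N = 105809; Wₕ = Nₕ/N.
class 1: (71037/105809)²·1.59²/12468·(1 − 12468/71037) = 0.0000753537
class 2: (34772/105809)²·1.17²/1091·(1 − 1091/34772) = 0.0001312552
Sum = 0.0002066089 → 0.0002066.

0.0002066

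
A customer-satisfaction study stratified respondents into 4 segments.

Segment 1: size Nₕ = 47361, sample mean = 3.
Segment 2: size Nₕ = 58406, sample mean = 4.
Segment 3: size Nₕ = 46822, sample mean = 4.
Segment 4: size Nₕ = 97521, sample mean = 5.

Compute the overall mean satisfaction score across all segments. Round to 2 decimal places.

N = 250110; weights Wₕ = Nₕ/N = (0.1894, 0.2335, 0.1872, 0.3899).
x̄_st = Σ Wₕ·x̄ₕ = 0.1894·3 + 0.2335·4 + 0.1872·4 + 0.3899·5 ≈ 4.2006...
→ 4.20.

4.20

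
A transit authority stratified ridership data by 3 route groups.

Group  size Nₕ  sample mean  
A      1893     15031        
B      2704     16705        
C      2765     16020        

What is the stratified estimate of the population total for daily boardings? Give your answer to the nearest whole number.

117919303

A: 1893·15031 = 28453683
B: 2704·16705 = 45170320
C: 2765·16020 = 44295300
τ̂ = Σ Nₕx̄ₕ = 117919303.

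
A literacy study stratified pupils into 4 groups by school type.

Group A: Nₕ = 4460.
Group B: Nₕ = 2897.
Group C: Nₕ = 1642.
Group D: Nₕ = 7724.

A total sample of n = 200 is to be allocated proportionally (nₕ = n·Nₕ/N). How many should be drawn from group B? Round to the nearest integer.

35

N = 4460 + 2897 + 1642 + 7724 = 16723.
n_B = 200·2897/16723 = 34.647... → 35.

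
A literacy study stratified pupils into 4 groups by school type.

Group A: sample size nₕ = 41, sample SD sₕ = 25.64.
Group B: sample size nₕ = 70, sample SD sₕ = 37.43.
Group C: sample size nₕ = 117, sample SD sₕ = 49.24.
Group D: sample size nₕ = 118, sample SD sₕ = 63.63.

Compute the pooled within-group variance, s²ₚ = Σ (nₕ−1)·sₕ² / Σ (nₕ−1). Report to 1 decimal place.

2567.0

Degrees of freedom: 40 + 69 + 116 + 117 = 342.
Σ(nₕ−1)sₕ² = 40·657.4096 + 69·1401.0049 + 116·2424.5776 + 117·4048.7769 = 877923.621.
s²ₚ = 877923.621 / 342 = 2567.028... → 2567.0.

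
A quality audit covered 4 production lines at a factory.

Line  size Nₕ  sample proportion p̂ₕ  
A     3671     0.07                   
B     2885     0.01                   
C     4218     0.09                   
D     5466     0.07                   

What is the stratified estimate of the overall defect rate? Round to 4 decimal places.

N = 3671 + 2885 + 4218 + 5466 = 16240.
Overall proportion = Σ (Nₕ/N)·p̂ₕ.
Σ Nₕp̂ₕ = 256.97 + 28.85 + 379.62 + 382.62 = 1048.06.
1048.06 / 16240 = 0.064536... → 0.0645.

0.0645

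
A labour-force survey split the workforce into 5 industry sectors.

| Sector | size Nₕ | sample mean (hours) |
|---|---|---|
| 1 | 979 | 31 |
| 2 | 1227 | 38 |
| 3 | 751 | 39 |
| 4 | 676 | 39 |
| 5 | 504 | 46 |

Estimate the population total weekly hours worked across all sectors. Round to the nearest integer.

Estimate total by summing Nₕ·x̄ₕ over strata.
979·31 + 1227·38 + 751·39 + 676·39 + 504·46 = 30349 + 46626 + 29289 + 26364 + 23184 = 155812.

155812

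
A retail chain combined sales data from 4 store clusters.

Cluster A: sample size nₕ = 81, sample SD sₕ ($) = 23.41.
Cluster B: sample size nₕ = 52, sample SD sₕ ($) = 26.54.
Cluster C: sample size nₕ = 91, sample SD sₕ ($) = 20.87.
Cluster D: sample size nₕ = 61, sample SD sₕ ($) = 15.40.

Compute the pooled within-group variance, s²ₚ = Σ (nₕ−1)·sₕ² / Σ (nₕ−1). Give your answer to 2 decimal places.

474.00

Degrees of freedom: 80 + 51 + 90 + 60 = 281.
Σ(nₕ−1)sₕ² = 80·548.0281 + 51·704.3716 + 90·435.5569 + 60·237.16 = 133194.9206.
s²ₚ = 133194.9206 / 281 = 474.0033... → 474.00.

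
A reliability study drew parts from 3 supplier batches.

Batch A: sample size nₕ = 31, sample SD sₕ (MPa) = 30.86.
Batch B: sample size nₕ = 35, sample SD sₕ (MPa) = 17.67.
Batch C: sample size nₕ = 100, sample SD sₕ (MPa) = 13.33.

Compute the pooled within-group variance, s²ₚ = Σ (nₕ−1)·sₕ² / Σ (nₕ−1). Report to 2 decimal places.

Degrees of freedom: 30 + 34 + 99 = 163.
Σ(nₕ−1)sₕ² = 30·952.3396 + 34·312.2289 + 99·177.6889 = 56777.1717.
s²ₚ = 56777.1717 / 163 = 348.3262... → 348.33.

348.33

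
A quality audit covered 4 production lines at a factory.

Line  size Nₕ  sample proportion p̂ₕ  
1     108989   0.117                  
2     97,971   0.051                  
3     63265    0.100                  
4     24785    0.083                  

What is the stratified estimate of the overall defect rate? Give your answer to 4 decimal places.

N = 108989 + 97971 + 63265 + 24785 = 295010.
Overall proportion = Σ (Nₕ/N)·p̂ₕ.
Σ Nₕp̂ₕ = 12751.713 + 4996.521 + 6326.5 + 2057.155 = 26131.889.
26131.889 / 295010 = 0.088580... → 0.0886.

0.0886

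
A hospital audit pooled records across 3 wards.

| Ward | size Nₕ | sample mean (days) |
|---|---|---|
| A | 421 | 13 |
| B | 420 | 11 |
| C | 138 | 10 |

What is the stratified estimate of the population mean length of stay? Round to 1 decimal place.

N = 421 + 420 + 138 = 979.
Weight each subgroup mean by Nₕ/N and sum.
Σ Nₕx̄ₕ = 421·13 + 420·11 + 138·10 = 5473 + 4620 + 1380 = 11473.
Divide by N: 11473 / 979 = 11.719... → 11.7.

11.7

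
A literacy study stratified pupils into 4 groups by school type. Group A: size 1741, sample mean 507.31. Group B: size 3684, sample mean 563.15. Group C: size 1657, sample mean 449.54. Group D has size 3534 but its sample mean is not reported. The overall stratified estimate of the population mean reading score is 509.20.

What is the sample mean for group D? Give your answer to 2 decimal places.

481.86

N = 1741 + 3684 + 1657 + 3534 = 10616.
Overall total = μ·N = 509.20·10616 = 5405667.2.
Subtract the known strata: 1741·507.31 + 3684·563.15 + 1657·449.54 = 3702759.09.
Remaining total for group D: 5405667.2 − 3702759.09 = 1702908.11.
Divide by its size: 1702908.11 / 3534 = 481.8642... → 481.86.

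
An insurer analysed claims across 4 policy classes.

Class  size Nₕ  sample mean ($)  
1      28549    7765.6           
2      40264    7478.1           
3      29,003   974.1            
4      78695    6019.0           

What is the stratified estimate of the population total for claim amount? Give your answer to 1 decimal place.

1: 28549·7765.6 = 221700114.4
2: 40264·7478.1 = 301098218.4
3: 29003·974.1 = 28251822.3
4: 78695·6019.0 = 473665205
τ̂ = Σ Nₕx̄ₕ = 1024715360.1.

1024715360.1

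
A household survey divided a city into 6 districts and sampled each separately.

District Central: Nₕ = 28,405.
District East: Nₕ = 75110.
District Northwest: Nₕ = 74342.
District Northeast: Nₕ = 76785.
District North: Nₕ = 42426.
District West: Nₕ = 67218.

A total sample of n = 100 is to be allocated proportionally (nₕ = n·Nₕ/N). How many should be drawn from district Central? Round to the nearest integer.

8

N = 28405 + 75110 + 74342 + 76785 + 42426 + 67218 = 364286.
n_Central = 100·28405/364286 = 7.797... → 8.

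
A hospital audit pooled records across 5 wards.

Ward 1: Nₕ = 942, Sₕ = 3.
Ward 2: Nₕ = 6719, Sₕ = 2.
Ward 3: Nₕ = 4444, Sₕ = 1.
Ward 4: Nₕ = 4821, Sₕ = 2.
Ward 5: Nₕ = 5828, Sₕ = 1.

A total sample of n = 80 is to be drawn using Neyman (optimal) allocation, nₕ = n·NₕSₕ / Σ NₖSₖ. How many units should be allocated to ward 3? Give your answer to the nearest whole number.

Σ NₕSₕ = 942·3 + 6719·2 + 4444·1 + 4821·2 + 5828·1 = 36178.
Share for 3: 4444/36178 = 0.12284.
n_3 = 80 × 0.12284 = 9.827... → 10.

10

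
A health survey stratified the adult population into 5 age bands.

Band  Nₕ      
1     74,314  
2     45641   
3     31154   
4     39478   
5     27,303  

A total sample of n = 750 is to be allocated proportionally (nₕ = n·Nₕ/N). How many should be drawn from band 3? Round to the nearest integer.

107

N = 74314 + 45641 + 31154 + 39478 + 27303 = 217890.
n_3 = 750·31154/217890 = 107.235... → 107.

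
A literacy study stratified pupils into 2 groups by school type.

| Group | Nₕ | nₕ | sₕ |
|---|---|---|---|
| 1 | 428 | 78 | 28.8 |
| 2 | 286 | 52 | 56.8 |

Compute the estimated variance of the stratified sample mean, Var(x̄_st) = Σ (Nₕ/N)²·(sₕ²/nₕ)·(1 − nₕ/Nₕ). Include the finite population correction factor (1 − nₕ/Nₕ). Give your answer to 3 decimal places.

11.269

N = 714; Wₕ = Nₕ/N.
group 1: (428/714)²·28.8²/78·(1 − 78/428) = 3.124682
group 2: (286/714)²·56.8²/52·(1 − 52/286) = 8.144769
Sum = 11.269451 → 11.269.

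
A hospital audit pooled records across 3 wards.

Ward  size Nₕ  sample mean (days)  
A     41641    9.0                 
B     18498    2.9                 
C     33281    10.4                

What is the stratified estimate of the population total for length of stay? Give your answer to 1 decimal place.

774535.6

A: 41641·9.0 = 374769
B: 18498·2.9 = 53644.2
C: 33281·10.4 = 346122.4
τ̂ = Σ Nₕx̄ₕ = 774535.6.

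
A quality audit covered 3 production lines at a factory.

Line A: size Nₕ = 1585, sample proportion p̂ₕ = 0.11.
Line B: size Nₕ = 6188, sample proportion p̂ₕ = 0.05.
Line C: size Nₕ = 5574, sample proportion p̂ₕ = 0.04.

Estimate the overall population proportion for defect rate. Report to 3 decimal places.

Wₕ = Nₕ/N with N = 13347: 0.1188, 0.4636, 0.4176.
p̂_st = 0.1188·0.11 + 0.4636·0.05 + 0.4176·0.04 ≈ 0.05295... → 0.053.

0.053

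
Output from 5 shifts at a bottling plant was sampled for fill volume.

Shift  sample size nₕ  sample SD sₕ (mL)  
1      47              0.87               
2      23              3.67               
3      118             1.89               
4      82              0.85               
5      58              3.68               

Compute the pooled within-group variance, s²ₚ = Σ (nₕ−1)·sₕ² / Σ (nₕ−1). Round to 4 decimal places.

Degrees of freedom: 46 + 22 + 117 + 81 + 57 = 323.
Σ(nₕ−1)sₕ² = 46·0.7569 + 22·13.4689 + 117·3.5721 + 81·0.7225 + 57·13.5424 = 1579.5082.
s²ₚ = 1579.5082 / 323 = 4.890118... → 4.8901.

4.8901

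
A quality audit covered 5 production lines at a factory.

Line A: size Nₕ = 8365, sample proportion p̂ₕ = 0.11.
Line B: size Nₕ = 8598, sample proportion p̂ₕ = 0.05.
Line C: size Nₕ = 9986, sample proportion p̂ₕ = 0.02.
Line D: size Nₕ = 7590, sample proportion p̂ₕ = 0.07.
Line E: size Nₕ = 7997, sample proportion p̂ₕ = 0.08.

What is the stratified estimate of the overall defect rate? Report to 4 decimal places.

Wₕ = Nₕ/N with N = 42536: 0.1967, 0.2021, 0.2348, 0.1784, 0.1880.
p̂_st = 0.1967·0.11 + 0.2021·0.05 + 0.2348·0.02 + 0.1784·0.07 + 0.1880·0.08 ≈ 0.063965... → 0.0640.

0.0640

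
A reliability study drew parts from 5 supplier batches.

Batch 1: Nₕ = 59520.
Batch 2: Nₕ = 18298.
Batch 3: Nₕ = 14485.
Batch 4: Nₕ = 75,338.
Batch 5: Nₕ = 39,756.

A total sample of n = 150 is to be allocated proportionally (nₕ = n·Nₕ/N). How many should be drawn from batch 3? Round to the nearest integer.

N = 59520 + 18298 + 14485 + 75338 + 39756 = 207397.
n_3 = 150·14485/207397 = 10.476... → 10.

10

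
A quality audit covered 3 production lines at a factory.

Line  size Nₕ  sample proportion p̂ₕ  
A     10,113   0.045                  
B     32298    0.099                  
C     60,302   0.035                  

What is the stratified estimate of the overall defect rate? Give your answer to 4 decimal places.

N = 10113 + 32298 + 60302 = 102713.
Overall proportion = Σ (Nₕ/N)·p̂ₕ.
Σ Nₕp̂ₕ = 455.085 + 3197.502 + 2110.57 = 5763.157.
5763.157 / 102713 = 0.056109... → 0.0561.

0.0561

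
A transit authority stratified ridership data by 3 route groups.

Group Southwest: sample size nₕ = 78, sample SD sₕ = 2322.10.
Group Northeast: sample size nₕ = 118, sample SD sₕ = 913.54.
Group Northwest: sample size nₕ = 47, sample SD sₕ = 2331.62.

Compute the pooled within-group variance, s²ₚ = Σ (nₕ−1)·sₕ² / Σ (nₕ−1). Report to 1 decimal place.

Southwest: (78−1)·2322.10² = 77·5392148.41 = 415195427.57
Northeast: (118−1)·913.54² = 117·834555.3316 = 97642973.7972
Northwest: (47−1)·2331.62² = 46·5436451.8244 = 250076783.9224
Numerator = 762915185.2896; denominator = Σ(nₕ−1) = 240.
s²ₚ = 762915185.2896/240 = 3178813.272... → 3178813.3.

3178813.3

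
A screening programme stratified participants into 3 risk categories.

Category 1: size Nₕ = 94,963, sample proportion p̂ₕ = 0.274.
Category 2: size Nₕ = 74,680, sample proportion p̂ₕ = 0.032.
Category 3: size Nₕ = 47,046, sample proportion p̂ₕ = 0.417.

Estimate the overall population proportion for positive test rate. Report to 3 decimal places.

Wₕ = Nₕ/N with N = 216689: 0.4382, 0.3446, 0.2171.
p̂_st = 0.4382·0.274 + 0.3446·0.032 + 0.2171·0.417 ≈ 0.22164... → 0.222.

0.222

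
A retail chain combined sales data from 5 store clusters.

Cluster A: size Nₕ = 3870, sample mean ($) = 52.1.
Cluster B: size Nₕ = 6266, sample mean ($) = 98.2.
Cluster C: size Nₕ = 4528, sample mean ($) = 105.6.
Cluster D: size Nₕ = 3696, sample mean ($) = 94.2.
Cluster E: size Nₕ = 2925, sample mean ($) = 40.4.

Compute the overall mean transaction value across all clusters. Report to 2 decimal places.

N = 3870 + 6266 + 4528 + 3696 + 2925 = 21285.
The stratified mean weights each stratum mean by its population share Nₕ/N.
Σ Nₕx̄ₕ = 3870·52.1 + 6266·98.2 + 4528·105.6 + 3696·94.2 + 2925·40.4 = 201627 + 615321.2 + 478156.8 + 348163.2 + 118170 = 1761438.2.
Divide by N: 1761438.2 / 21285 = 82.7549... → 82.75.

82.75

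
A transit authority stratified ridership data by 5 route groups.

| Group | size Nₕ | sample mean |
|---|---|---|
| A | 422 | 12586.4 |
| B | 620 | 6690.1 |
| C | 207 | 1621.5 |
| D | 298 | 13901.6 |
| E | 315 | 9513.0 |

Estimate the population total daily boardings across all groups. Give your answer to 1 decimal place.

Estimate total by summing Nₕ·x̄ₕ over strata.
422·12586.4 + 620·6690.1 + 207·1621.5 + 298·13901.6 + 315·9513.0 = 5311460.8 + 4147862 + 335650.5 + 4142676.8 + 2996595 = 16934245.1.

16934245.1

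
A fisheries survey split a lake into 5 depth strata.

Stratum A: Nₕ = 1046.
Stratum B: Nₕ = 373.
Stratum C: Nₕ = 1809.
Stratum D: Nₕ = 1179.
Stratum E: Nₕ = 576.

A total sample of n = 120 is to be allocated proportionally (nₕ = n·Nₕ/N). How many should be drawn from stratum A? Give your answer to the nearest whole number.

25

Share of stratum A = 1046/4983 = 0.20991.
Allocate 120 × 0.20991 = 25.190... → 25.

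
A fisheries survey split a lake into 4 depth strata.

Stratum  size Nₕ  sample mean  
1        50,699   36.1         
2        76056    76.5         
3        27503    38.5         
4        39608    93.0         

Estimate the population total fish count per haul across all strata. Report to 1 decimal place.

Population total = Σ Nₕ·x̄ₕ (each stratum's size times its mean).
50699·36.1 + 76056·76.5 + 27503·38.5 + 39608·93.0 = 1830233.9 + 5818284 + 1058865.5 + 3683544 = 12390927.4.

12390927.4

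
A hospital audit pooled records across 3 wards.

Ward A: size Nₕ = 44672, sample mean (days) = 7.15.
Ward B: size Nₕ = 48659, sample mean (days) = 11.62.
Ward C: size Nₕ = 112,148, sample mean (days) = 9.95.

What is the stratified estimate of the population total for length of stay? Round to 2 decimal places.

A: 44672·7.15 = 319404.8
B: 48659·11.62 = 565417.58
C: 112148·9.95 = 1115872.6
τ̂ = Σ Nₕx̄ₕ = 2000694.98.

2000694.98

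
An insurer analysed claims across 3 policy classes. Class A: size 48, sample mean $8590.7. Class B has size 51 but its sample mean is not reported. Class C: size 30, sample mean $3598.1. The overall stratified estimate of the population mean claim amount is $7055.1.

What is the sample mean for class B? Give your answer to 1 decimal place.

7643.4

Σ Nₕx̄ₕ = N·μ, so 51·x̄_B = 129·7055.1 − (48·8590.7 + 30·3598.1).
= 910107.9 − 520296.6 = 389811.3.
x̄_B = 389811.3 / 51 = 7643.359... → 7643.4.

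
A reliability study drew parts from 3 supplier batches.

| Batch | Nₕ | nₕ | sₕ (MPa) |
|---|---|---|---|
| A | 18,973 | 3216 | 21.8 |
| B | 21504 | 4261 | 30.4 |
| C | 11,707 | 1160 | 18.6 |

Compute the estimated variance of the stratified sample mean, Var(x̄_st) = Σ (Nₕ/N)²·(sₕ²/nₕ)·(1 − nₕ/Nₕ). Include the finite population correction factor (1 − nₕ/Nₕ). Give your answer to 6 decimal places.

0.059278

N = 52184; Wₕ = Nₕ/N.
batch A: (18973/52184)²·21.8²/3216·(1 − 3216/18973) = 0.016223022
batch B: (21504/52184)²·30.4²/4261·(1 − 4261/21504) = 0.029532008
batch C: (11707/52184)²·18.6²/1160·(1 − 1160/11707) = 0.013522834
Sum = 0.059277865 → 0.059278.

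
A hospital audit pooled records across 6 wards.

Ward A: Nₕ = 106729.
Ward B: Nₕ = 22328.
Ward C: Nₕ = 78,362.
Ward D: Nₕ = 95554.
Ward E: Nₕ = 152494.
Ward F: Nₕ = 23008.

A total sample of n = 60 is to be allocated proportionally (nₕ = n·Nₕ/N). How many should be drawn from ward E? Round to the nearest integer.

19

Share of ward E = 152494/478475 = 0.31871.
Allocate 60 × 0.31871 = 19.123... → 19.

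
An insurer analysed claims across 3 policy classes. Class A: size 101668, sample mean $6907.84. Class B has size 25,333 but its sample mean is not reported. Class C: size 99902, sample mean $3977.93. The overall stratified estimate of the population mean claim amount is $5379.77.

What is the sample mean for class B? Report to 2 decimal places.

4775.45

N = 101668 + 25333 + 99902 = 226903.
Overall total = μ·N = 5379.77·226903 = 1220685952.31.
Subtract the known strata: 101668·6907.84 + 99902·3977.93 = 1099709439.98.
Remaining total for class B: 1220685952.31 − 1099709439.98 = 120976512.33.
Divide by its size: 120976512.33 / 25333 = 4775.4515... → 4775.45.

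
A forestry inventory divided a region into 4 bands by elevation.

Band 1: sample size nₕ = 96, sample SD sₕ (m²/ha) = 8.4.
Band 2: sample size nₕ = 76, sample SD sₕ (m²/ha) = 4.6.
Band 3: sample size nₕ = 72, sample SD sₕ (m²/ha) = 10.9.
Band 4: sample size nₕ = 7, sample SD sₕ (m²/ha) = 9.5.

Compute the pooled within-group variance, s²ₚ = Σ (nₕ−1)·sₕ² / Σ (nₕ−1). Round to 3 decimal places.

69.908

Degrees of freedom: 95 + 75 + 71 + 6 = 247.
Σ(nₕ−1)sₕ² = 95·70.56 + 75·21.16 + 71·118.81 + 6·90.25 = 17267.21.
s²ₚ = 17267.21 / 247 = 69.90773... → 69.908.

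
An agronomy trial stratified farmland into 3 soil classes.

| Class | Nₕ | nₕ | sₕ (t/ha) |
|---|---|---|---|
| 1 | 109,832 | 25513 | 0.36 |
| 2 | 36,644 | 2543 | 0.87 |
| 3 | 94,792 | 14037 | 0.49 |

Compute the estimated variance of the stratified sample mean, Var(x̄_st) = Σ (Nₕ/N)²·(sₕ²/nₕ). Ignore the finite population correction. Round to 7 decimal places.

N = 241268; Wₕ = Nₕ/N.
class 1: (109832/241268)²·0.36²/25513 = 0.0000010527
class 2: (36644/241268)²·0.87²/2543 = 0.0000068659
class 3: (94792/241268)²·0.49²/14037 = 0.0000026404
Sum = 0.0000105590 → 0.0000106.

0.0000106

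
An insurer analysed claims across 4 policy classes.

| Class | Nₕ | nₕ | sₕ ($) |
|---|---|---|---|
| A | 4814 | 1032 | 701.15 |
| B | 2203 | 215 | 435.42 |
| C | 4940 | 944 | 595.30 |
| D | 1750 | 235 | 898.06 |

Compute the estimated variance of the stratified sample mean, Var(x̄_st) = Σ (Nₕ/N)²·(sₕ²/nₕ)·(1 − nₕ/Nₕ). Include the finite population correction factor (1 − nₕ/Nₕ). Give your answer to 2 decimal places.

N = 13707. Term for each stratum: Wₕ²sₕ²/nₕ·(1−nₕ/Nₕ).
Var(x̄_st) = 46.16204 + 20.55532 + 39.44277 + 48.42936 = 154.58949 → 154.59.

154.59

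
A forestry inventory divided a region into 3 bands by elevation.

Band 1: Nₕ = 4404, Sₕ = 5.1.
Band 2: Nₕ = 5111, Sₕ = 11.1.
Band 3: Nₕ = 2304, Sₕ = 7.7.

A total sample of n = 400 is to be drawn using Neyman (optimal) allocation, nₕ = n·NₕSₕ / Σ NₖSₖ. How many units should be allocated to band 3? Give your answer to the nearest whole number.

Σ NₕSₕ = 4404·5.1 + 5111·11.1 + 2304·7.7 = 96933.3.
Share for 3: 17740.8/96933.3 = 0.18302.
n_3 = 400 × 0.18302 = 73.208... → 73.

73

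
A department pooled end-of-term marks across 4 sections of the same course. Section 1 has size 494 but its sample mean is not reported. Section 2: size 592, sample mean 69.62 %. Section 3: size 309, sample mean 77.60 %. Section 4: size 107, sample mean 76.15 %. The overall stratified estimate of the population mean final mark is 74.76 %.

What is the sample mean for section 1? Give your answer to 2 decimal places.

78.84

Σ Nₕx̄ₕ = N·μ, so 494·x̄_1 = 1502·74.76 − (592·69.62 + 309·77.60 + 107·76.15).
= 112289.52 − 73341.49 = 38948.03.
x̄_1 = 38948.03 / 494 = 78.8422... → 78.84.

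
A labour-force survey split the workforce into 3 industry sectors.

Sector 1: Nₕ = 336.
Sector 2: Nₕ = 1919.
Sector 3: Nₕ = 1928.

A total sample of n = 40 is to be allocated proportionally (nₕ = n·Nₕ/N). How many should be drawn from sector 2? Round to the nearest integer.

18

Share of sector 2 = 1919/4183 = 0.45876.
Allocate 40 × 0.45876 = 18.350... → 18.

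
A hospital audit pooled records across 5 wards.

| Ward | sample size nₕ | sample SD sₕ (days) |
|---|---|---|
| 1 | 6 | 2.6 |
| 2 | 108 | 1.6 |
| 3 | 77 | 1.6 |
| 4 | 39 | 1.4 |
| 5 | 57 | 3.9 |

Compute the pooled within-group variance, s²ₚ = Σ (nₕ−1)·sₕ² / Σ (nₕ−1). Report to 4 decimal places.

Degrees of freedom: 5 + 107 + 76 + 38 + 56 = 282.
Σ(nₕ−1)sₕ² = 5·6.76 + 107·2.56 + 76·2.56 + 38·1.96 + 56·15.21 = 1428.52.
s²ₚ = 1428.52 / 282 = 5.065674... → 5.0657.

5.0657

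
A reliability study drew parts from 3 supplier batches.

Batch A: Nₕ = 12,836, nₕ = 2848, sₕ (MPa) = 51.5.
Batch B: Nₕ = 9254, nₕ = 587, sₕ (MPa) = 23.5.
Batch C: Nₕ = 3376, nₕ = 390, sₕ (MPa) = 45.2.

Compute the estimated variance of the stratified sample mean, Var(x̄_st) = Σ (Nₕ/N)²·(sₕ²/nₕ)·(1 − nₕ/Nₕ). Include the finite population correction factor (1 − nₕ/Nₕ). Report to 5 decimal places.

0.38189

N = 25466. Term for each stratum: Wₕ²sₕ²/nₕ·(1−nₕ/Nₕ).
Var(x̄_st) = 0.18410316 + 0.11635216 + 0.08142974 = 0.38188506 → 0.38189.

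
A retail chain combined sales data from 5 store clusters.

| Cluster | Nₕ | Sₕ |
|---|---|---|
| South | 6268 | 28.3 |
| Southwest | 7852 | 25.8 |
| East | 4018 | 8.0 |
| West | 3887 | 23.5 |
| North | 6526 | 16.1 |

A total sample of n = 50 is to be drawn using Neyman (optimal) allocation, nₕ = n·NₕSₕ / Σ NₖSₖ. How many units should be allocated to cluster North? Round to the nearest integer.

Σ NₕSₕ = 6268·28.3 + 7852·25.8 + 4018·8.0 + 3887·23.5 + 6526·16.1 = 608523.1.
Share for North: 105068.6/608523.1 = 0.17266.
n_North = 50 × 0.17266 = 8.633... → 9.

9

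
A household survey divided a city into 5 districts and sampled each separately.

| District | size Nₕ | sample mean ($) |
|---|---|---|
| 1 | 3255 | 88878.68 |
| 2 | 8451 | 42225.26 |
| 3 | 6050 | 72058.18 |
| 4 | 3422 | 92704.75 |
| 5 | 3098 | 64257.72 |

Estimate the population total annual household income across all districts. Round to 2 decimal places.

Population total = Σ Nₕ·x̄ₕ (each stratum's size times its mean).
3255·88878.68 + 8451·42225.26 + 6050·72058.18 + 3422·92704.75 + 3098·64257.72 = 289300103.4 + 356845672.26 + 435951989 + 317235654.5 + 199070416.56 = 1598403835.72.

1598403835.72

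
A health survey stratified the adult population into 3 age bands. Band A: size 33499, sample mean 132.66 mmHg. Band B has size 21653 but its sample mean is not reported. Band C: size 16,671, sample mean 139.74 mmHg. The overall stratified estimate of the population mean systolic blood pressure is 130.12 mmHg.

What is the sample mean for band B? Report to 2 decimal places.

118.78

Σ Nₕx̄ₕ = N·μ, so 21653·x̄_B = 71823·130.12 − (33499·132.66 + 16671·139.74).
= 9345608.76 − 6773582.88 = 2572025.88.
x̄_B = 2572025.88 / 21653 = 118.7838... → 118.78.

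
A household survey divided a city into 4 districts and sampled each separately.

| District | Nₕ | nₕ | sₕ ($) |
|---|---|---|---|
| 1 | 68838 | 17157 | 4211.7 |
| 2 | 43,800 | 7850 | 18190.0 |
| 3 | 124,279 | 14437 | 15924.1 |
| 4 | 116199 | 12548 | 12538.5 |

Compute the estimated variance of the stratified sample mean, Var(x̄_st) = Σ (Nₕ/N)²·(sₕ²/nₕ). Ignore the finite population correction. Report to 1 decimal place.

4220.2

N = 353116. Term for each stratum: Wₕ²sₕ²/nₕ.
Var(x̄_st) = 39.2912 + 648.4988 + 2175.6726 + 1356.7088 = 4220.1714 → 4220.2.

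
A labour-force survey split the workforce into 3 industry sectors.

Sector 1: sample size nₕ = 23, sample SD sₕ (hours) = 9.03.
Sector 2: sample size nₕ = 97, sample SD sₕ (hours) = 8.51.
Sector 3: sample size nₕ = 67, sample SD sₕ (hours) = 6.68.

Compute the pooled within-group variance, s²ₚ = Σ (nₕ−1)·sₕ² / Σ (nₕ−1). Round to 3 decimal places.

63.540

Degrees of freedom: 22 + 96 + 66 = 184.
Σ(nₕ−1)sₕ² = 22·81.5409 + 96·72.4201 + 66·44.6224 = 11691.3078.
s²ₚ = 11691.3078 / 184 = 63.53972... → 63.540.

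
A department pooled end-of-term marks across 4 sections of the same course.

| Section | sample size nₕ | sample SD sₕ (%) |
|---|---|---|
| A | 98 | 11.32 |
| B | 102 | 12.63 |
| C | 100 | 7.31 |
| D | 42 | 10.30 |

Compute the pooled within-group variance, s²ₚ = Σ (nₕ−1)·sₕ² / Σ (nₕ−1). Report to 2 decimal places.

112.96

Degrees of freedom: 97 + 101 + 99 + 41 = 338.
Σ(nₕ−1)sₕ² = 97·128.1424 + 101·159.5169 + 99·53.4361 + 41·106.09 = 38180.8836.
s²ₚ = 38180.8836 / 338 = 112.9612... → 112.96.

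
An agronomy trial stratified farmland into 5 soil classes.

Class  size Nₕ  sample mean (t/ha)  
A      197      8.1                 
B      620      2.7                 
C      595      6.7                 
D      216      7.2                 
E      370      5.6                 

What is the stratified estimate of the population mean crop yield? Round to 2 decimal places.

5.45

N = 197 + 620 + 595 + 216 + 370 = 1998.
The stratified mean weights each stratum mean by its population share Nₕ/N.
Σ Nₕx̄ₕ = 197·8.1 + 620·2.7 + 595·6.7 + 216·7.2 + 370·5.6 = 1595.7 + 1674 + 3986.5 + 1555.2 + 2072 = 10883.4.
Divide by N: 10883.4 / 1998 = 5.4471... → 5.45.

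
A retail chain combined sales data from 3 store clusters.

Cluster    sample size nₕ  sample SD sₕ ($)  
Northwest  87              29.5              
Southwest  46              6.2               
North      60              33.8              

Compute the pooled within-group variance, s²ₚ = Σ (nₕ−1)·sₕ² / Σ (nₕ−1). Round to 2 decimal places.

Northwest: (87−1)·29.5² = 86·870.25 = 74841.5
Southwest: (46−1)·6.2² = 45·38.44 = 1729.8
North: (60−1)·33.8² = 59·1142.44 = 67403.96
Numerator = 143975.26; denominator = Σ(nₕ−1) = 190.
s²ₚ = 143975.26/190 = 757.7645... → 757.76.

757.76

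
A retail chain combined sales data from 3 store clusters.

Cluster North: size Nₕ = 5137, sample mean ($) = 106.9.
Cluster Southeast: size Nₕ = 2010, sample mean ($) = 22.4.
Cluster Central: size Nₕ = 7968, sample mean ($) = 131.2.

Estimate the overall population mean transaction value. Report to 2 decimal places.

108.47

N = 5137 + 2010 + 7968 = 15115.
Overall mean = Σ (Nₕ/N)·x̄ₕ — weight by population share, not a simple average.
Σ Nₕx̄ₕ = 5137·106.9 + 2010·22.4 + 7968·131.2 = 549145.3 + 45024 + 1045401.6 = 1639570.9.
Divide by N: 1639570.9 / 15115 = 108.4731... → 108.47.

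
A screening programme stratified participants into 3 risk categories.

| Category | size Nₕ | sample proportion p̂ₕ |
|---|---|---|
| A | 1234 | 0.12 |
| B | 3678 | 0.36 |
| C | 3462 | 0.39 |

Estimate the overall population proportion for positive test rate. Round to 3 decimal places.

Wₕ = Nₕ/N with N = 8374: 0.1474, 0.4392, 0.4134.
p̂_st = 0.1474·0.12 + 0.4392·0.36 + 0.4134·0.39 ≈ 0.33704... → 0.337.

0.337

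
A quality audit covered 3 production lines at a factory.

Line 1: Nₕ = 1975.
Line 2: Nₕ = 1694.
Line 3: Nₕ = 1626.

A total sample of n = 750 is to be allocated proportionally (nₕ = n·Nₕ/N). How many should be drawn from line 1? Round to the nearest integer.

280

Share of line 1 = 1975/5295 = 0.37299.
Allocate 750 × 0.37299 = 279.745... → 280.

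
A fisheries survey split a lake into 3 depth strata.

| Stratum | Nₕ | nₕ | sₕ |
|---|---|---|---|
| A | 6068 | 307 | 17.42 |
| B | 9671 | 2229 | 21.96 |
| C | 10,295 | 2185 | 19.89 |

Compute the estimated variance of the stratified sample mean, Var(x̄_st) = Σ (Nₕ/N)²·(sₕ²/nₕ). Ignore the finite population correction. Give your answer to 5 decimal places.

N = 26034; Wₕ = Nₕ/N.
stratum A: (6068/26034)²·17.42²/307 = 0.05369913
stratum B: (9671/26034)²·21.96²/2229 = 0.02985490
stratum C: (10295/26034)²·19.89²/2185 = 0.02831320
Sum = 0.11186723 → 0.11187.

0.11187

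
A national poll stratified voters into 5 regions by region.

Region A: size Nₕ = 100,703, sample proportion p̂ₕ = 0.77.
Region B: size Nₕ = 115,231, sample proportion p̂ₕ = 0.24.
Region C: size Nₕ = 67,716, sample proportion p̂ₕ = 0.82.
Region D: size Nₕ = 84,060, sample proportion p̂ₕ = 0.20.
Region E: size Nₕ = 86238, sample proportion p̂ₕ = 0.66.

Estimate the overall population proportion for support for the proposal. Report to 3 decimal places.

0.516

Wₕ = Nₕ/N with N = 453948: 0.2218, 0.2538, 0.1492, 0.1852, 0.1900.
p̂_st = 0.2218·0.77 + 0.2538·0.24 + 0.1492·0.82 + 0.1852·0.20 + 0.1900·0.66 ≈ 0.51648... → 0.516.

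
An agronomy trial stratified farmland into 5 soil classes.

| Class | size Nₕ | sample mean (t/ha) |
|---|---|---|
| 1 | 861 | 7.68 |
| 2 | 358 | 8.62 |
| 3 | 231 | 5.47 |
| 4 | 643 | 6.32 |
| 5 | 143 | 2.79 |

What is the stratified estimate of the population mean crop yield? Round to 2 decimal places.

6.90

N = 861 + 358 + 231 + 643 + 143 = 2236.
The stratified mean weights each stratum mean by its population share Nₕ/N.
Σ Nₕx̄ₕ = 861·7.68 + 358·8.62 + 231·5.47 + 643·6.32 + 143·2.79 = 6612.48 + 3085.96 + 1263.57 + 4063.76 + 398.97 = 15424.74.
Divide by N: 15424.74 / 2236 = 6.8984... → 6.90.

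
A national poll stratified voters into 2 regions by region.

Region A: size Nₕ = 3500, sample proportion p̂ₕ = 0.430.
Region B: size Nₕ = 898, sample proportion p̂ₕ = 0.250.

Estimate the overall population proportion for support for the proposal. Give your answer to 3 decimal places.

0.393

N = 3500 + 898 = 4398.
Overall proportion = Σ (Nₕ/N)·p̂ₕ.
Σ Nₕp̂ₕ = 1505 + 224.5 = 1729.5.
1729.5 / 4398 = 0.39325... → 0.393.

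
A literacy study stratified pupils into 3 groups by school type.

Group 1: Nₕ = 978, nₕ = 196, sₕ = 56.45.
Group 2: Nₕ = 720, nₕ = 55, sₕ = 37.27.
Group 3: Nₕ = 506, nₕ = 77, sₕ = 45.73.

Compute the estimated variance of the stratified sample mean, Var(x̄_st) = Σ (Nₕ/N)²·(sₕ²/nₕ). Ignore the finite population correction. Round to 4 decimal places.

7.3280

N = 2204. Term for each stratum: Wₕ²sₕ²/nₕ.
Var(x̄_st) = 3.2012998 + 2.6952429 + 1.4314940 = 7.3280367 → 7.3280.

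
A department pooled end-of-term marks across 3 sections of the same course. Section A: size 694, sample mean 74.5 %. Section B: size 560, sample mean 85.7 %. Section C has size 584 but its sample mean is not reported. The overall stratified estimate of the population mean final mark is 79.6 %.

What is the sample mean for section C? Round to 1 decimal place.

N = 694 + 560 + 584 = 1838.
Overall total = μ·N = 79.6·1838 = 146304.8.
Subtract the known strata: 694·74.5 + 560·85.7 = 99695.
Remaining total for section C: 146304.8 − 99695 = 46609.8.
Divide by its size: 46609.8 / 584 = 79.811... → 79.8.

79.8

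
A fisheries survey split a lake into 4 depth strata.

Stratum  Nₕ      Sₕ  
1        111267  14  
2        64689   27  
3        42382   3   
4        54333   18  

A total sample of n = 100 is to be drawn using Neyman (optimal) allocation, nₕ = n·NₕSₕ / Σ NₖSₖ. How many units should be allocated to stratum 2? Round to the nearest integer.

40

Σ NₕSₕ = 111267·14 + 64689·27 + 42382·3 + 54333·18 = 4409481.
Share for 2: 1746603/4409481 = 0.39610.
n_2 = 100 × 0.39610 = 39.610... → 40.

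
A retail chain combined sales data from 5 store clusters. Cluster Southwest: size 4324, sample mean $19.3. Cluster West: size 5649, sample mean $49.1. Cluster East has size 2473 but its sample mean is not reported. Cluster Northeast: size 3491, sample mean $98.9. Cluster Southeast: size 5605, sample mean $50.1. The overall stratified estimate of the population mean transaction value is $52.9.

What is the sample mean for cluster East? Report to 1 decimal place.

61.7

Σ Nₕx̄ₕ = N·μ, so 2473·x̄_East = 21542·52.9 − (4324·19.3 + 5649·49.1 + 3491·98.9 + 5605·50.1).
= 1139571.8 − 986889.5 = 152682.3.
x̄_East = 152682.3 / 2473 = 61.740... → 61.7.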